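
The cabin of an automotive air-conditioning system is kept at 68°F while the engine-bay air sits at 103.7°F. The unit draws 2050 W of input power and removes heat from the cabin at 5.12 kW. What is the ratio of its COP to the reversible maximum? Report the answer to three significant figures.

0.169

Converting, Q̇_C = 5.120 kW = 5120 W, so COP_actual = Q̇_C/Ẇ = 5120/2050 = 2.498.
In absolute terms T_C = 293.15 K and T_H = 312.98 K, so ΔT = 19.83 K.
COP_Carnot = T_C/ΔT = 293.15/19.83 = 14.78.
η_II = COP_actual/COP_Carnot = 2.498/14.78 = 0.1690.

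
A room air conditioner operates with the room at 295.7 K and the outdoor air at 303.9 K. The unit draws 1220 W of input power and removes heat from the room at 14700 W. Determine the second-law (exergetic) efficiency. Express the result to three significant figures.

0.334

COP_actual = Q̇_C/Ẇ = 14700/1220 = 12.05.
The reservoir spacing is ΔT = 303.9 − 295.7 = 8.200 K.
COP_Carnot = T_C/ΔT = 295.70/8.200 = 36.06.
η_II = COP_actual/COP_Carnot = 12.05/36.06 = 0.3341.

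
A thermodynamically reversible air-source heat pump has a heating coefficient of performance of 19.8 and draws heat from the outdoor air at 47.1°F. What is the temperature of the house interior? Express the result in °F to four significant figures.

COP_HP = T_H/(T_H − T_C) rearranges to T_H = COP·T_C/(COP − 1).
With T_C = 281.54 K, T_H = 19.8 × 281.54/18.80 = 296.51 K.
Converting, 296.51 K = 74.06°F.

74.06 °F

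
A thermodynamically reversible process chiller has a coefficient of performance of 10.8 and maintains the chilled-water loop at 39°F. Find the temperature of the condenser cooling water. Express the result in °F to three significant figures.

COP_R = T_C/(T_H − T_C) gives T_H − T_C = T_C/COP.
With T_C = 277.04 K, T_H = 277.04 × (1 + 1/10.8) = 302.69 K.
Converting, 302.69 K = 85.17°F.

85.2 °F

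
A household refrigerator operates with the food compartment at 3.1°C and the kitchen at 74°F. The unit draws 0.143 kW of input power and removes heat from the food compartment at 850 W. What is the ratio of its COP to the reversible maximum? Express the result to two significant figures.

Converting, Q̇_C = 850.0 W = 0.8500 kW, so COP_actual = Q̇_C/Ẇ = 0.8500/0.1430 = 5.944.
In absolute terms T_C = 276.25 K and T_H = 296.48 K, so ΔT = 20.23 K.
COP_Carnot = T_C/ΔT = 276.25/20.23 = 13.65.
η_II = COP_actual/COP_Carnot = 5.944/13.65 = 0.4354.

0.44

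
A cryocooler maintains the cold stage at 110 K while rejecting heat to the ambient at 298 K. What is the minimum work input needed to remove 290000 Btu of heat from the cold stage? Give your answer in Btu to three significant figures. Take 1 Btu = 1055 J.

The reservoir spacing is ΔT = 298 − 110 = 188.0 K.
The reversible limit is COP_R = T_C/ΔT = 0.5851, so W_min = Q_C/COP = Q_C·ΔT/T_C.
W_min = 290000 × 188.0/110.00 = 495600 Btu.

496000 Btu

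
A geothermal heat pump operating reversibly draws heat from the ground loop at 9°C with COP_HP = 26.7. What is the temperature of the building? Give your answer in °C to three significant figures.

COP_HP = T_H/(T_H − T_C) rearranges to T_H = COP·T_C/(COP − 1).
With T_C = 282.15 K, T_H = 26.7 × 282.15/25.70 = 293.13 K.
Converting, 293.13 K = 19.98°C.

20.0 °C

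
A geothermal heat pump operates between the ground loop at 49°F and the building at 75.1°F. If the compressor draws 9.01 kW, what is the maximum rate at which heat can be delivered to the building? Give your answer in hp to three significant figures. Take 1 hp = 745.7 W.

In absolute terms T_C = 282.59 K and T_H = 297.09 K, so ΔT = 14.50 K.
COP_Carnot = T_H/ΔT = 297.09/14.50 = 20.49.
Q̇_max = COP_Carnot × Ẇ = 20.49 × 9.010 kW = 184.6 kW = 247.6 hp.

248 hp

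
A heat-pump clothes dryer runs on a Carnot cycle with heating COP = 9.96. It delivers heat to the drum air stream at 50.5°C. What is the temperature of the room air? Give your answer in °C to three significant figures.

18.0 °C

COP_HP = T_H/(T_H − T_C) gives T_H − T_C = T_H/COP.
With T_H = 323.65 K, T_C = 323.65 × (1 − 1/9.96) = 291.16 K.
Converting, 291.16 K = 18.01°C.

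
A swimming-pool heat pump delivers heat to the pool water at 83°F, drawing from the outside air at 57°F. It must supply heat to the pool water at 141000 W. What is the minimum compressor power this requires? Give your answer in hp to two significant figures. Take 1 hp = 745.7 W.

9.1 hp

In absolute terms T_C = 287.04 K and T_H = 301.48 K, so ΔT = 14.44 K.
COP_Carnot = T_H/ΔT = 301.48/14.44 = 20.87.
Ẇ_min = Q̇/COP_Carnot = 141000/20.87 = 6755 W = 9.059 hp.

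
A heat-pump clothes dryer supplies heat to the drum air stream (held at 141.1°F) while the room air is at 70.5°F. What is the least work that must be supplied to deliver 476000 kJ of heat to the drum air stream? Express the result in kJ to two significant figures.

56000 kJ

In absolute terms T_C = 294.54 K and T_H = 333.76 K, so ΔT = 39.22 K.
The reversible limit is COP_HP = T_H/ΔT = 8.509, so W_min = Q_H/COP = Q_H·ΔT/T_H.
W_min = 476000 × 39.22/333.76 = 55940 kJ.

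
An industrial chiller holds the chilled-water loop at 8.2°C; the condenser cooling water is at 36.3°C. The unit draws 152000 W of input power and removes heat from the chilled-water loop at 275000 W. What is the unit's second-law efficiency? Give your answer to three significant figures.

COP_actual = Q̇_C/Ẇ = 275000/152000 = 1.809.
In absolute terms T_C = 281.35 K and T_H = 309.45 K, so ΔT = 28.10 K.
COP_Carnot = T_C/ΔT = 281.35/28.10 = 10.01.
η_II = COP_actual/COP_Carnot = 1.809/10.01 = 0.1807.

0.181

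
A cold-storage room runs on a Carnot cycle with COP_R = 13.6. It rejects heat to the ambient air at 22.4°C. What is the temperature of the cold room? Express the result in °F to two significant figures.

36 °F

For a Carnot refrigerator COP_R = T_C/(T_H − T_C), so T_C = COP·T_H/(1 + COP).
With T_H = 295.55 K, T_C = 13.6 × 295.55/14.60 = 275.31 K.
Converting, 275.31 K = 35.88°F.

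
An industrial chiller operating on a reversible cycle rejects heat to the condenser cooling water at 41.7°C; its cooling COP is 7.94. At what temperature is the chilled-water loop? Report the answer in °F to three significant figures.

43.7 °F

For a Carnot refrigerator COP_R = T_C/(T_H − T_C), so T_C = COP·T_H/(1 + COP).
With T_H = 314.85 K, T_C = 7.94 × 314.85/8.940 = 279.63 K.
Converting, 279.63 K = 43.67°F.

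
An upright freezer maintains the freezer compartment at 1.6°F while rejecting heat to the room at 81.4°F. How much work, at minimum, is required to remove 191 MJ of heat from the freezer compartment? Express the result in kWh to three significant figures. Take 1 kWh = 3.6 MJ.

9.18 kWh

In absolute terms T_C = 256.26 K and T_H = 300.59 K, so ΔT = 44.33 K.
The reversible limit is COP_R = T_C/ΔT = 5.780, so W_min = Q_C/COP = Q_C·ΔT/T_C.
W_min = 191.0 × 44.33/256.26 = 33.04 MJ = 9.179 kWh.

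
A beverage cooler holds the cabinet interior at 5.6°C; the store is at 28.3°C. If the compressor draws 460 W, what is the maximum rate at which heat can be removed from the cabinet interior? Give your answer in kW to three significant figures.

In absolute terms T_C = 278.75 K and T_H = 301.45 K, so ΔT = 22.70 K.
COP_Carnot = T_C/ΔT = 278.75/22.70 = 12.28.
Q̇_max = COP_Carnot × Ẇ = 12.28 × 460.0 W = 5649 W = 5.649 kW.

5.65 kW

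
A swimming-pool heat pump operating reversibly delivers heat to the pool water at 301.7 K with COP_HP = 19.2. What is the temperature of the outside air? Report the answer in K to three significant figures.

COP_HP = T_H/(T_H − T_C) gives T_H − T_C = T_H/COP.
With T_H = 301.70 K, T_C = 301.70 × (1 − 1/19.2) = 285.99 K.

286 K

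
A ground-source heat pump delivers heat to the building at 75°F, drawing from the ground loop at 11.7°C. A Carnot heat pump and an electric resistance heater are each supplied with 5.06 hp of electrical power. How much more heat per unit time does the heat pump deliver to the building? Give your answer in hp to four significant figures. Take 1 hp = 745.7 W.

In absolute terms T_C = 284.85 K and T_H = 297.04 K, so ΔT = 12.19 K.
COP_Carnot = T_H/ΔT = 297.04/12.19 = 24.37.
The heat pump delivers Q̇_H = COP × Ẇ = 123.3 hp; the resistance heater delivers Ẇ = 5.060 hp.
Extra = (COP − 1)·Ẇ = 118.3 hp.

118.3 hp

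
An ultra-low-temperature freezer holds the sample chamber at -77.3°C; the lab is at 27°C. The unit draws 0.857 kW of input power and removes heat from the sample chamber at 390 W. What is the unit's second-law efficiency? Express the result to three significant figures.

Converting, Q̇_C = 390.0 W = 0.3900 kW, so COP_actual = Q̇_C/Ẇ = 0.3900/0.8570 = 0.4551.
In absolute terms T_C = 195.85 K and T_H = 300.15 K, so ΔT = 104.3 K.
COP_Carnot = T_C/ΔT = 195.85/104.3 = 1.878.
η_II = COP_actual/COP_Carnot = 0.4551/1.878 = 0.2424.

0.242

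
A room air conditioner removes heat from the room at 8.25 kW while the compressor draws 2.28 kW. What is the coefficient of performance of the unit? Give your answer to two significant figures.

3.6

The first law gives Q̇_H = Q̇_C + Ẇ, so the three rates are Q̇_C = 8.250, Q̇_H = 10.53, Ẇ = 2.280 kW.
COP_R = Q̇_C/Ẇ = 8.250/2.280 = 3.618.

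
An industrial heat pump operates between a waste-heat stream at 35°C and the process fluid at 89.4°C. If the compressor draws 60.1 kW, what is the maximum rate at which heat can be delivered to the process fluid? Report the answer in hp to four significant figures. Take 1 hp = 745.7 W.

In absolute terms T_C = 308.15 K and T_H = 362.55 K, so ΔT = 54.40 K.
COP_Carnot = T_H/ΔT = 362.55/54.40 = 6.665.
Q̇_max = COP_Carnot × Ẇ = 6.665 × 60.10 kW = 400.5 kW = 537.1 hp.

537.1 hp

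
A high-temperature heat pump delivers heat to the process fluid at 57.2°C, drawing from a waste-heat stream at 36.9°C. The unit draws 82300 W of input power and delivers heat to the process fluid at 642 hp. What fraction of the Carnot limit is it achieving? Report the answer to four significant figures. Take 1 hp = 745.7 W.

Converting, Q̇_H = 642.0 hp = 478700 W, so COP_actual = Q̇_H/Ẇ = 478700/82300 = 5.817.
In absolute terms T_C = 310.05 K and T_H = 330.35 K, so ΔT = 20.30 K.
COP_Carnot = T_H/ΔT = 330.35/20.30 = 16.27.
η_II = COP_actual/COP_Carnot = 5.817/16.27 = 0.3575.

0.3575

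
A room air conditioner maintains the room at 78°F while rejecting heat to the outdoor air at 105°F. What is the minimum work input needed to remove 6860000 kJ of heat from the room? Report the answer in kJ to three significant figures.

In absolute terms T_C = 298.71 K and T_H = 313.71 K, so ΔT = 15.00 K.
The reversible limit is COP_R = T_C/ΔT = 19.91, so W_min = Q_C/COP = Q_C·ΔT/T_C.
W_min = 6860000 × 15.00/298.71 = 344500 kJ.

344000 kJ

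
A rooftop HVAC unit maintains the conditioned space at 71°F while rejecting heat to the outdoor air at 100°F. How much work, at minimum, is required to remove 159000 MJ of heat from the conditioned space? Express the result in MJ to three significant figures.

In absolute terms T_C = 294.82 K and T_H = 310.93 K, so ΔT = 16.11 K.
The reversible limit is COP_R = T_C/ΔT = 18.30, so W_min = Q_C/COP = Q_C·ΔT/T_C.
W_min = 159000 × 16.11/294.82 = 8689 MJ.

8690 MJ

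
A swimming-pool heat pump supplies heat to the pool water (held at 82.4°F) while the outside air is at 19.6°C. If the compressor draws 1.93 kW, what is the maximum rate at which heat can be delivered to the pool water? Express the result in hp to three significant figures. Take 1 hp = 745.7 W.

92.8 hp

In absolute terms T_C = 292.75 K and T_H = 301.15 K, so ΔT = 8.400 K.
COP_Carnot = T_H/ΔT = 301.15/8.400 = 35.85.
Q̇_max = COP_Carnot × Ẇ = 35.85 × 1.930 kW = 69.19 kW = 92.79 hp.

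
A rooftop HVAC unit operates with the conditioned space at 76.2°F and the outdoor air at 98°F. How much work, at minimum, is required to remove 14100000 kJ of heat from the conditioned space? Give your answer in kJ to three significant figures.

574000 kJ

In absolute terms T_C = 297.71 K and T_H = 309.82 K, so ΔT = 12.11 K.
The reversible limit is COP_R = T_C/ΔT = 24.58, so W_min = Q_C/COP = Q_C·ΔT/T_C.
W_min = 14100000 × 12.11/297.71 = 573600 kJ.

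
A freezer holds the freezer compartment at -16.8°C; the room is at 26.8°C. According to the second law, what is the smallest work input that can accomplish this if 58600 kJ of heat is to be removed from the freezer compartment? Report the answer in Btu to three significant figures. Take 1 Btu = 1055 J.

9450 Btu

In absolute terms T_C = 256.35 K and T_H = 299.95 K, so ΔT = 43.60 K.
The reversible limit is COP_R = T_C/ΔT = 5.880, so W_min = Q_C/COP = Q_C·ΔT/T_C.
W_min = 58600 × 43.60/256.35 = 9967 kJ = 9447 Btu.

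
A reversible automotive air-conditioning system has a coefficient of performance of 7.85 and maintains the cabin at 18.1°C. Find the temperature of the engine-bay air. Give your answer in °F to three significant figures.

COP_R = T_C/(T_H − T_C) gives T_H − T_C = T_C/COP.
With T_C = 291.25 K, T_H = 291.25 × (1 + 1/7.85) = 328.35 K.
Converting, 328.35 K = 131.36°F.

131 °F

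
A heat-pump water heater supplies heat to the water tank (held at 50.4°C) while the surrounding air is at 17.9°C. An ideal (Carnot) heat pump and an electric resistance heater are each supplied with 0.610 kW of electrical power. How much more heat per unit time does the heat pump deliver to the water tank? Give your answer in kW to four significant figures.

In absolute terms T_C = 291.05 K and T_H = 323.55 K, so ΔT = 32.50 K.
COP_Carnot = T_H/ΔT = 323.55/32.50 = 9.955.
The heat pump delivers Q̇_H = COP × Ẇ = 6.073 kW; the resistance heater delivers Ẇ = 0.6100 kW.
Extra = (COP − 1)·Ẇ = 5.463 kW.

5.463 kW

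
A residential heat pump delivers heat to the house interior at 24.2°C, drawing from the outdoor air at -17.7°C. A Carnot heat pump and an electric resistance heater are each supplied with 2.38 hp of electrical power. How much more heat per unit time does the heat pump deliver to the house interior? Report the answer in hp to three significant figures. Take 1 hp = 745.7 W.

In absolute terms T_C = 255.45 K and T_H = 297.35 K, so ΔT = 41.90 K.
COP_Carnot = T_H/ΔT = 297.35/41.90 = 7.097.
The heat pump delivers Q̇_H = COP × Ẇ = 16.89 hp; the resistance heater delivers Ẇ = 2.380 hp.
Extra = (COP − 1)·Ẇ = 14.51 hp.

14.5 hp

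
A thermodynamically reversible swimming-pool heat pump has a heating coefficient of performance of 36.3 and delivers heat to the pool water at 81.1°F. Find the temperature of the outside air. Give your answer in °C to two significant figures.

19 °C

COP_HP = T_H/(T_H − T_C) gives T_H − T_C = T_H/COP.
With T_H = 300.43 K, T_C = 300.43 × (1 − 1/36.3) = 292.15 K.
Converting, 292.15 K = 19.00°C.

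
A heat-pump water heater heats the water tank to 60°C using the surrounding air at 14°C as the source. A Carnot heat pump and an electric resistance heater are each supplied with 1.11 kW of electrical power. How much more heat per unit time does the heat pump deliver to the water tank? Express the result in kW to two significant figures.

In absolute terms T_C = 287.15 K and T_H = 333.15 K, so ΔT = 46.00 K.
COP_Carnot = T_H/ΔT = 333.15/46.00 = 7.242.
The heat pump delivers Q̇_H = COP × Ẇ = 8.039 kW; the resistance heater delivers Ẇ = 1.110 kW.
Extra = (COP − 1)·Ẇ = 6.929 kW.

6.9 kW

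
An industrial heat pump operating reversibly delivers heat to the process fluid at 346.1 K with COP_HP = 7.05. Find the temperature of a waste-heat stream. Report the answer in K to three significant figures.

297 K

COP_HP = T_H/(T_H − T_C) gives T_H − T_C = T_H/COP.
With T_H = 346.10 K, T_C = 346.10 × (1 − 1/7.05) = 297.01 K.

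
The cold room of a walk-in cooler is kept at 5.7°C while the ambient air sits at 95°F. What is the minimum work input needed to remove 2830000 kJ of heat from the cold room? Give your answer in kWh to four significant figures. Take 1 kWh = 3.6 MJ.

In absolute terms T_C = 278.85 K and T_H = 308.15 K, so ΔT = 29.30 K.
The reversible limit is COP_R = T_C/ΔT = 9.517, so W_min = Q_C/COP = Q_C·ΔT/T_C.
W_min = 2830000 × 29.30/278.85 = 297400 kJ = 82.60 kWh.

82.60 kWh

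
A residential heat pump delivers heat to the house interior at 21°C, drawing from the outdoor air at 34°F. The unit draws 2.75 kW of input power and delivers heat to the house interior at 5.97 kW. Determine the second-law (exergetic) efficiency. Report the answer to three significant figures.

0.147

COP_actual = Q̇_H/Ẇ = 5.970/2.750 = 2.171.
In absolute terms T_C = 274.26 K and T_H = 294.15 K, so ΔT = 19.89 K.
COP_Carnot = T_H/ΔT = 294.15/19.89 = 14.79.
η_II = COP_actual/COP_Carnot = 2.171/14.79 = 0.1468.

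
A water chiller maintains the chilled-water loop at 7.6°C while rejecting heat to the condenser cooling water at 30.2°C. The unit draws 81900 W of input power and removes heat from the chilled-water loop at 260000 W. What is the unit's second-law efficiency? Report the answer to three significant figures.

0.256

COP_actual = Q̇_C/Ẇ = 260000/81900 = 3.175.
In absolute terms T_C = 280.75 K and T_H = 303.35 K, so ΔT = 22.60 K.
COP_Carnot = T_C/ΔT = 280.75/22.60 = 12.42.
η_II = COP_actual/COP_Carnot = 3.175/12.42 = 0.2556.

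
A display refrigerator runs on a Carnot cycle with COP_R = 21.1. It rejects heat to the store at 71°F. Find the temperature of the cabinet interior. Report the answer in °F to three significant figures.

47.0 °F

For a Carnot refrigerator COP_R = T_C/(T_H − T_C), so T_C = COP·T_H/(1 + COP).
With T_H = 294.82 K, T_C = 21.1 × 294.82/22.10 = 281.48 K.
Converting, 281.48 K = 46.99°F.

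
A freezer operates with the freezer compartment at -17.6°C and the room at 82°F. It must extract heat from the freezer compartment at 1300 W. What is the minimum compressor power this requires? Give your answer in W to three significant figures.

In absolute terms T_C = 255.55 K and T_H = 300.93 K, so ΔT = 45.38 K.
COP_Carnot = T_C/ΔT = 255.55/45.38 = 5.632.
Ẇ_min = Q̇/COP_Carnot = 1300/5.632 = 230.8 W.

231 W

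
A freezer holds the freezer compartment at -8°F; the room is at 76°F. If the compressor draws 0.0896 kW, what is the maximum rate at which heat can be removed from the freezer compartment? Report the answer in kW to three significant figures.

In absolute terms T_C = 250.93 K and T_H = 297.59 K, so ΔT = 46.67 K.
COP_Carnot = T_C/ΔT = 250.93/46.67 = 5.377.
Q̇_max = COP_Carnot × Ẇ = 5.377 × 0.08960 kW = 0.4818 kW.

0.482 kW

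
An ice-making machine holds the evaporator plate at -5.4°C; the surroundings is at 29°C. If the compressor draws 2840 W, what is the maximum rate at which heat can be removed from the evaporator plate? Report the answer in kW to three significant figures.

In absolute terms T_C = 267.75 K and T_H = 302.15 K, so ΔT = 34.40 K.
COP_Carnot = T_C/ΔT = 267.75/34.40 = 7.783.
Q̇_max = COP_Carnot × Ẇ = 7.783 × 2840 W = 22100 W = 22.10 kW.

22.1 kW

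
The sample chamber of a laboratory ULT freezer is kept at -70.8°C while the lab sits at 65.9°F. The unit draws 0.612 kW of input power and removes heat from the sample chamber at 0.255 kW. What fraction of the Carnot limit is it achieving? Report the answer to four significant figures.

0.1846

COP_actual = Q̇_C/Ẇ = 0.2550/0.6120 = 0.4167.
In absolute terms T_C = 202.35 K and T_H = 291.98 K, so ΔT = 89.63 K.
COP_Carnot = T_C/ΔT = 202.35/89.63 = 2.258.
η_II = COP_actual/COP_Carnot = 0.4167/2.258 = 0.1846.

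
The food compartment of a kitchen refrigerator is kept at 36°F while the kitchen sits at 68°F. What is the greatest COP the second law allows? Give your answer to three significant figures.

In absolute terms T_C = 275.37 K and T_H = 293.15 K, so ΔT = 17.78 K.
For a reversible cycle, COP_Carnot = T_C/ΔT = 275.37/17.78 = 15.49.

15.5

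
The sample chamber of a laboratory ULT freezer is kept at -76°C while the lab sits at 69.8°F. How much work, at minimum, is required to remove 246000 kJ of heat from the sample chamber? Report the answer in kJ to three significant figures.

121000 kJ

In absolute terms T_C = 197.15 K and T_H = 294.15 K, so ΔT = 97.00 K.
The reversible limit is COP_R = T_C/ΔT = 2.032, so W_min = Q_C/COP = Q_C·ΔT/T_C.
W_min = 246000 × 97.00/197.15 = 121000 kJ.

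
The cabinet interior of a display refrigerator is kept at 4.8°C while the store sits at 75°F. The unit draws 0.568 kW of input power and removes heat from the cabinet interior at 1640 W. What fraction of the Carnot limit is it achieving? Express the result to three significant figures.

Converting, Q̇_C = 1640 W = 1.640 kW, so COP_actual = Q̇_C/Ẇ = 1.640/0.5680 = 2.887.
In absolute terms T_C = 277.95 K and T_H = 297.04 K, so ΔT = 19.09 K.
COP_Carnot = T_C/ΔT = 277.95/19.09 = 14.56.
η_II = COP_actual/COP_Carnot = 2.887/14.56 = 0.1983.

0.198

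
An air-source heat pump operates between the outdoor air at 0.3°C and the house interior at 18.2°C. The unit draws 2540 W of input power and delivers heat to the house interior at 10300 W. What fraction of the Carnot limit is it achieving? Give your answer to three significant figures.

0.249

COP_actual = Q̇_H/Ẇ = 10300/2540 = 4.055.
In absolute terms T_C = 273.45 K and T_H = 291.35 K, so ΔT = 17.90 K.
COP_Carnot = T_H/ΔT = 291.35/17.90 = 16.28.
η_II = COP_actual/COP_Carnot = 4.055/16.28 = 0.2491.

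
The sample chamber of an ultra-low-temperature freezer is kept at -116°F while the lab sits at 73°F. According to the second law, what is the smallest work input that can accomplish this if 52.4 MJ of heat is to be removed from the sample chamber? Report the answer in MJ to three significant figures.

28.8 MJ

In absolute terms T_C = 190.93 K and T_H = 295.93 K, so ΔT = 105.0 K.
The reversible limit is COP_R = T_C/ΔT = 1.818, so W_min = Q_C/COP = Q_C·ΔT/T_C.
W_min = 52.40 × 105.0/190.93 = 28.82 MJ.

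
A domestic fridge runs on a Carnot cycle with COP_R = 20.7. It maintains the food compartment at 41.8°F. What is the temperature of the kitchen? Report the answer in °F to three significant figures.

66.0 °F

COP_R = T_C/(T_H − T_C) gives T_H − T_C = T_C/COP.
With T_C = 278.59 K, T_H = 278.59 × (1 + 1/20.7) = 292.05 K.
Converting, 292.05 K = 66.03°F.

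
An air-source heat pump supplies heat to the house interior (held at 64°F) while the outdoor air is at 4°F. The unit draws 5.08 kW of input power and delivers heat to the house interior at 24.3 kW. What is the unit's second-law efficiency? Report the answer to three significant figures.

COP_actual = Q̇_H/Ẇ = 24.30/5.080 = 4.783.
In absolute terms T_C = 257.59 K and T_H = 290.93 K, so ΔT = 33.33 K.
COP_Carnot = T_H/ΔT = 290.93/33.33 = 8.728.
η_II = COP_actual/COP_Carnot = 4.783/8.728 = 0.5481.

0.548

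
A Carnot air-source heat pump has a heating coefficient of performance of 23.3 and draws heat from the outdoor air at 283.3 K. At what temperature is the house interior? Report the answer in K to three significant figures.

COP_HP = T_H/(T_H − T_C) rearranges to T_H = COP·T_C/(COP − 1).
With T_C = 283.30 K, T_H = 23.3 × 283.30/22.30 = 296.00 K.

296 K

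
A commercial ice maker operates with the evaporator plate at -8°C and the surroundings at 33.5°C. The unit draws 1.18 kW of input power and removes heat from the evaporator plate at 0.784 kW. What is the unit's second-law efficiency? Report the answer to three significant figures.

COP_actual = Q̇_C/Ẇ = 0.7840/1.180 = 0.6644.
In absolute terms T_C = 265.15 K and T_H = 306.65 K, so ΔT = 41.50 K.
COP_Carnot = T_C/ΔT = 265.15/41.50 = 6.389.
η_II = COP_actual/COP_Carnot = 0.6644/6.389 = 0.1040.

0.104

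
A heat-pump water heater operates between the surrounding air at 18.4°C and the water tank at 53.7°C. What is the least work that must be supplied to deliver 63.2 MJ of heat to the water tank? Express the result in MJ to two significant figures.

6.8 MJ

In absolute terms T_C = 291.55 K and T_H = 326.85 K, so ΔT = 35.30 K.
The reversible limit is COP_HP = T_H/ΔT = 9.259, so W_min = Q_H/COP = Q_H·ΔT/T_H.
W_min = 63.20 × 35.30/326.85 = 6.826 MJ.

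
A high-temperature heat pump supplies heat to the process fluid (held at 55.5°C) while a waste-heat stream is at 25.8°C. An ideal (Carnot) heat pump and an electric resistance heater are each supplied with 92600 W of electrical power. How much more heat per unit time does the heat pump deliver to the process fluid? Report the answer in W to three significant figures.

932000 W

In absolute terms T_C = 298.95 K and T_H = 328.65 K, so ΔT = 29.70 K.
COP_Carnot = T_H/ΔT = 328.65/29.70 = 11.07.
The heat pump delivers Q̇_H = COP × Ẇ = 1025000 W; the resistance heater delivers Ẇ = 92600 W.
Extra = (COP − 1)·Ẇ = 932100 W.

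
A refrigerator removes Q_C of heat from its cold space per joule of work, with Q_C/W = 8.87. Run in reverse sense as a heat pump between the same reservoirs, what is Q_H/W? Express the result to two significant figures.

The first law on one cycle gives Q_H = Q_C + W, so Q_H/W = Q_C/W + 1.
COP_HP = COP_R + 1 = 8.87 + 1 = 9.87.

9.9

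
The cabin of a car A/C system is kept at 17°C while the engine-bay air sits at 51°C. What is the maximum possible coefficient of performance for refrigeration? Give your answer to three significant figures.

In absolute terms T_C = 290.15 K and T_H = 324.15 K, so ΔT = 34.00 K.
For a reversible cycle, COP_Carnot = T_C/ΔT = 290.15/34.00 = 8.534.

8.53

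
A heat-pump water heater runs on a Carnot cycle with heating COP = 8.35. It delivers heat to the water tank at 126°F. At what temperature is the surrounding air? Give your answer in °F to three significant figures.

COP_HP = T_H/(T_H − T_C) gives T_H − T_C = T_H/COP.
With T_H = 325.37 K, T_C = 325.37 × (1 − 1/8.35) = 286.41 K.
Converting, 286.41 K = 55.86°F.

55.9 °F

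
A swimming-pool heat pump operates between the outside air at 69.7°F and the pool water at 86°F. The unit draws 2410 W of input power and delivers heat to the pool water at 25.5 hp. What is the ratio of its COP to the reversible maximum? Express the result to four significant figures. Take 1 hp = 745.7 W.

Converting, Q̇_H = 25.50 hp = 19020 W, so COP_actual = Q̇_H/Ẇ = 19020/2410 = 7.890.
In absolute terms T_C = 294.09 K and T_H = 303.15 K, so ΔT = 9.056 K.
COP_Carnot = T_H/ΔT = 303.15/9.056 = 33.48.
η_II = COP_actual/COP_Carnot = 7.890/33.48 = 0.2357.

0.2357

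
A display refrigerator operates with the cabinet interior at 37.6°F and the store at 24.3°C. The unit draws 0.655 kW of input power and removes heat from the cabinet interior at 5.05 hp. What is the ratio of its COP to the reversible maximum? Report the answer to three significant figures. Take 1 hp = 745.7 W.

0.441

Converting, Q̇_C = 5.050 hp = 3.766 kW, so COP_actual = Q̇_C/Ẇ = 3.766/0.6550 = 5.749.
In absolute terms T_C = 276.26 K and T_H = 297.45 K, so ΔT = 21.19 K.
COP_Carnot = T_C/ΔT = 276.26/21.19 = 13.04.
η_II = COP_actual/COP_Carnot = 5.749/13.04 = 0.4410.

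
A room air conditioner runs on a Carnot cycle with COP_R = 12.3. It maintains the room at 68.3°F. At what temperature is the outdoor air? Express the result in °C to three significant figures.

44.0 °C

COP_R = T_C/(T_H − T_C) gives T_H − T_C = T_C/COP.
With T_C = 293.32 K, T_H = 293.32 × (1 + 1/12.3) = 317.16 K.
Converting, 317.16 K = 44.01°C.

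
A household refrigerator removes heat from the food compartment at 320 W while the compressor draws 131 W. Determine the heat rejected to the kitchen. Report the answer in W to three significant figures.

For a cyclic device the first law requires Q̇_H = Q̇_C + Ẇ.
Q̇_H = Q̇_C + Ẇ = 451.0 W.

451 W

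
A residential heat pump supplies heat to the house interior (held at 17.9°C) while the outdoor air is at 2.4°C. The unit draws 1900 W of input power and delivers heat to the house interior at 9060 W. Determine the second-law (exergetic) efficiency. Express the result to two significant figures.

0.25

COP_actual = Q̇_H/Ẇ = 9060/1900 = 4.768.
In absolute terms T_C = 275.55 K and T_H = 291.05 K, so ΔT = 15.50 K.
COP_Carnot = T_H/ΔT = 291.05/15.50 = 18.78.
η_II = COP_actual/COP_Carnot = 4.768/18.78 = 0.2539.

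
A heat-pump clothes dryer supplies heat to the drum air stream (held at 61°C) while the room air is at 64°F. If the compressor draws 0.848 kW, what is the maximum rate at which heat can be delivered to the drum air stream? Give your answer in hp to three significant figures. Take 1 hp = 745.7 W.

8.79 hp

In absolute terms T_C = 290.93 K and T_H = 334.15 K, so ΔT = 43.22 K.
COP_Carnot = T_H/ΔT = 334.15/43.22 = 7.731.
Q̇_max = COP_Carnot × Ẇ = 7.731 × 0.8480 kW = 6.556 kW = 8.792 hp.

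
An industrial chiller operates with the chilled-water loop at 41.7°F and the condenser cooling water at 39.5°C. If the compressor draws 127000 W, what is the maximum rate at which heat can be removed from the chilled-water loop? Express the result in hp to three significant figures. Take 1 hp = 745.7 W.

1390 hp

In absolute terms T_C = 278.54 K and T_H = 312.65 K, so ΔT = 34.11 K.
COP_Carnot = T_C/ΔT = 278.54/34.11 = 8.166.
Q̇_max = COP_Carnot × Ẇ = 8.166 × 127000 W = 1037000 W = 1391 hp.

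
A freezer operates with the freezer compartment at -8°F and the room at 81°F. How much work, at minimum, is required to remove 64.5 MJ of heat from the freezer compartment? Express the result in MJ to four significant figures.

In absolute terms T_C = 250.93 K and T_H = 300.37 K, so ΔT = 49.44 K.
The reversible limit is COP_R = T_C/ΔT = 5.075, so W_min = Q_C/COP = Q_C·ΔT/T_C.
W_min = 64.50 × 49.44/250.93 = 12.71 MJ.

12.71 MJ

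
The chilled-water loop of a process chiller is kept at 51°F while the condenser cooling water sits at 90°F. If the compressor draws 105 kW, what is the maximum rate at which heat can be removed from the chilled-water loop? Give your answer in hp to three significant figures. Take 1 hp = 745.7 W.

1840 hp

In absolute terms T_C = 283.71 K and T_H = 305.37 K, so ΔT = 21.67 K.
COP_Carnot = T_C/ΔT = 283.71/21.67 = 13.09.
Q̇_max = COP_Carnot × Ẇ = 13.09 × 105.0 kW = 1375 kW = 1844 hp.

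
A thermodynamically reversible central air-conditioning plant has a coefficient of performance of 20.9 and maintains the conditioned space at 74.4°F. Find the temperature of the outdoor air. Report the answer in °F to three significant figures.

100 °F

COP_R = T_C/(T_H − T_C) gives T_H − T_C = T_C/COP.
With T_C = 296.71 K, T_H = 296.71 × (1 + 1/20.9) = 310.90 K.
Converting, 310.90 K = 99.95°F.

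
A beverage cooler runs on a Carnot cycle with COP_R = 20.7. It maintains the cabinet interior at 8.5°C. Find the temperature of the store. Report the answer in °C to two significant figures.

COP_R = T_C/(T_H − T_C) gives T_H − T_C = T_C/COP.
With T_C = 281.65 K, T_H = 281.65 × (1 + 1/20.7) = 295.26 K.
Converting, 295.26 K = 22.11°C.

22 °C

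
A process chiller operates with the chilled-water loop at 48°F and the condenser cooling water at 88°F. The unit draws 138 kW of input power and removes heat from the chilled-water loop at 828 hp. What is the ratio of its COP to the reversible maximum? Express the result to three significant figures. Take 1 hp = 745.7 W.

Converting, Q̇_C = 828.0 hp = 617.4 kW, so COP_actual = Q̇_C/Ẇ = 617.4/138.0 = 4.474.
In absolute terms T_C = 282.04 K and T_H = 304.26 K, so ΔT = 22.22 K.
COP_Carnot = T_C/ΔT = 282.04/22.22 = 12.69.
η_II = COP_actual/COP_Carnot = 4.474/12.69 = 0.3525.

0.353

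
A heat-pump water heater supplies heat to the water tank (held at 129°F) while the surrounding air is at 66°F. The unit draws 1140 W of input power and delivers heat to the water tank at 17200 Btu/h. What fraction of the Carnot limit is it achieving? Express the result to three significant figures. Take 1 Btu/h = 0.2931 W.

Converting, Q̇_H = 17200 Btu/h = 5041 W, so COP_actual = Q̇_H/Ẇ = 5041/1140 = 4.422.
In absolute terms T_C = 292.04 K and T_H = 327.04 K, so ΔT = 35.00 K.
COP_Carnot = T_H/ΔT = 327.04/35.00 = 9.344.
η_II = COP_actual/COP_Carnot = 4.422/9.344 = 0.4733.

0.473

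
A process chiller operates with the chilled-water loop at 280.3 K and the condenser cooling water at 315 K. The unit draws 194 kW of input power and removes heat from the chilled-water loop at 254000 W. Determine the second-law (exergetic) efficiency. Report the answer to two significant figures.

0.16

Converting, Q̇_C = 254000 W = 254.0 kW, so COP_actual = Q̇_C/Ẇ = 254.0/194.0 = 1.309.
The reservoir spacing is ΔT = 315 − 280.3 = 34.70 K.
COP_Carnot = T_C/ΔT = 280.30/34.70 = 8.078.
η_II = COP_actual/COP_Carnot = 1.309/8.078 = 0.1621.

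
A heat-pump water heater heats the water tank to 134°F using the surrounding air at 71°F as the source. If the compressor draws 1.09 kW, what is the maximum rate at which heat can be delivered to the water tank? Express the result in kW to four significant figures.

In absolute terms T_C = 294.82 K and T_H = 329.82 K, so ΔT = 35.00 K.
COP_Carnot = T_H/ΔT = 329.82/35.00 = 9.423.
Q̇_max = COP_Carnot × Ẇ = 9.423 × 1.090 kW = 10.27 kW.

10.27 kW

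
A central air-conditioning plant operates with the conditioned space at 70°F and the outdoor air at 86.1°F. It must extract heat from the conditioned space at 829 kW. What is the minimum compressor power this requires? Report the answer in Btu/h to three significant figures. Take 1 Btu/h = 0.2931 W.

In absolute terms T_C = 294.26 K and T_H = 303.21 K, so ΔT = 8.944 K.
COP_Carnot = T_C/ΔT = 294.26/8.944 = 32.90.
Ẇ_min = Q̇/COP_Carnot = 829.0/32.90 = 25.20 kW = 85970 Btu/h.

86000 Btu/h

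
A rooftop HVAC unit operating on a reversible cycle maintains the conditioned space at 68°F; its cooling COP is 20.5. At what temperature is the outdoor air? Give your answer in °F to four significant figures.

COP_R = T_C/(T_H − T_C) gives T_H − T_C = T_C/COP.
With T_C = 293.15 K, T_H = 293.15 × (1 + 1/20.5) = 307.45 K.
Converting, 307.45 K = 93.74°F.

93.74 °F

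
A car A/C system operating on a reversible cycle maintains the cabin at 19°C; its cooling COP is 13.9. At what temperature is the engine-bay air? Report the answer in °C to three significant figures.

COP_R = T_C/(T_H − T_C) gives T_H − T_C = T_C/COP.
With T_C = 292.15 K, T_H = 292.15 × (1 + 1/13.9) = 313.17 K.
Converting, 313.17 K = 40.02°C.

40.0 °C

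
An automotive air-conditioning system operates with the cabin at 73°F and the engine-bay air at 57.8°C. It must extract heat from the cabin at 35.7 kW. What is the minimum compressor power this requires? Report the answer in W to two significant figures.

In absolute terms T_C = 295.93 K and T_H = 330.95 K, so ΔT = 35.02 K.
COP_Carnot = T_C/ΔT = 295.93/35.02 = 8.450.
Ẇ_min = Q̇/COP_Carnot = 35.70/8.450 = 4.225 kW = 4225 W.

4200 W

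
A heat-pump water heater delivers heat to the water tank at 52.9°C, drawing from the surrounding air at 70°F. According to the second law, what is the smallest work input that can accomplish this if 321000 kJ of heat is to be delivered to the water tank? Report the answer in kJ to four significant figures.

In absolute terms T_C = 294.26 K and T_H = 326.05 K, so ΔT = 31.79 K.
The reversible limit is COP_HP = T_H/ΔT = 10.26, so W_min = Q_H/COP = Q_H·ΔT/T_H.
W_min = 321000 × 31.79/326.05 = 31300 kJ.

31300 kJ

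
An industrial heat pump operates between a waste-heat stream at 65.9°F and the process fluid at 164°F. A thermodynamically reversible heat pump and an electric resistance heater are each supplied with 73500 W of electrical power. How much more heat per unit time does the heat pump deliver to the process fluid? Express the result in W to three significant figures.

394000 W

In absolute terms T_C = 291.98 K and T_H = 346.48 K, so ΔT = 54.50 K.
COP_Carnot = T_H/ΔT = 346.48/54.50 = 6.357.
The heat pump delivers Q̇_H = COP × Ẇ = 467300 W; the resistance heater delivers Ẇ = 73500 W.
Extra = (COP − 1)·Ẇ = 393800 W.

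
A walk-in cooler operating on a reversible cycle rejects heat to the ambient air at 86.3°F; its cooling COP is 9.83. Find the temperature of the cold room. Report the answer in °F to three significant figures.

For a Carnot refrigerator COP_R = T_C/(T_H − T_C), so T_C = COP·T_H/(1 + COP).
With T_H = 303.32 K, T_C = 9.83 × 303.32/10.83 = 275.31 K.
Converting, 275.31 K = 35.89°F.

35.9 °F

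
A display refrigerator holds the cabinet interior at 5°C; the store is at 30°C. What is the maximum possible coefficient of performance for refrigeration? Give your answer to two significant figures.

11

In absolute terms T_C = 278.15 K and T_H = 303.15 K, so ΔT = 25.00 K.
For a reversible cycle, COP_Carnot = T_C/ΔT = 278.15/25.00 = 11.13.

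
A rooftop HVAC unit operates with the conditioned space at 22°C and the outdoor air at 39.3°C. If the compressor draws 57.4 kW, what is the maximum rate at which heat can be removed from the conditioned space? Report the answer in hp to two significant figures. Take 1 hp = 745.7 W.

In absolute terms T_C = 295.15 K and T_H = 312.45 K, so ΔT = 17.30 K.
COP_Carnot = T_C/ΔT = 295.15/17.30 = 17.06.
Q̇_max = COP_Carnot × Ẇ = 17.06 × 57.40 kW = 979.3 kW = 1313 hp.

1300 hp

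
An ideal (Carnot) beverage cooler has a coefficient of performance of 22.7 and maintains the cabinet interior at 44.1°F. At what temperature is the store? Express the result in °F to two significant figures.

COP_R = T_C/(T_H − T_C) gives T_H − T_C = T_C/COP.
With T_C = 279.87 K, T_H = 279.87 × (1 + 1/22.7) = 292.20 K.
Converting, 292.20 K = 66.29°F.

66 °F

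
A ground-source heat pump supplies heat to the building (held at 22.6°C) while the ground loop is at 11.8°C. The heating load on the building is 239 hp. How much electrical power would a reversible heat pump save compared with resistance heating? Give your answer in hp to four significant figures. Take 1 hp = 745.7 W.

230.3 hp

In absolute terms T_C = 284.95 K and T_H = 295.75 K, so ΔT = 10.80 K.
COP_Carnot = T_H/ΔT = 295.75/10.80 = 27.38.
Resistance heating needs Ẇ_res = Q̇_H = 239.0 hp; the reversible heat pump needs only Ẇ_hp = Q̇_H/COP = 8.728 hp.
Saving = 239.0 − 8.728 = 230.3 hp.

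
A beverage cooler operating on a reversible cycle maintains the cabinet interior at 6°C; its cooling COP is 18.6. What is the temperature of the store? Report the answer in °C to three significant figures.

COP_R = T_C/(T_H − T_C) gives T_H − T_C = T_C/COP.
With T_C = 279.15 K, T_H = 279.15 × (1 + 1/18.6) = 294.16 K.
Converting, 294.16 K = 21.01°C.

21.0 °C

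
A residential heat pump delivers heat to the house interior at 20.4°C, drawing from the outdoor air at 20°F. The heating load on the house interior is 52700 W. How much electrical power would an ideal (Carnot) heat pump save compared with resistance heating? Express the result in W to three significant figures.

In absolute terms T_C = 266.48 K and T_H = 293.55 K, so ΔT = 27.07 K.
COP_Carnot = T_H/ΔT = 293.55/27.07 = 10.85.
Resistance heating needs Ẇ_res = Q̇_H = 52700 W; the reversible heat pump needs only Ẇ_hp = Q̇_H/COP = 4859 W.
Saving = 52700 − 4859 = 47840 W.

47800 W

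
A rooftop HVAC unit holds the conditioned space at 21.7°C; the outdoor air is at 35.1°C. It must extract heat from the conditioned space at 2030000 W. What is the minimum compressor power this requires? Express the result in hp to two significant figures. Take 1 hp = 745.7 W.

120 hp

In absolute terms T_C = 294.85 K and T_H = 308.25 K, so ΔT = 13.40 K.
COP_Carnot = T_C/ΔT = 294.85/13.40 = 22.00.
Ẇ_min = Q̇/COP_Carnot = 2030000/22.00 = 92260 W = 123.7 hp.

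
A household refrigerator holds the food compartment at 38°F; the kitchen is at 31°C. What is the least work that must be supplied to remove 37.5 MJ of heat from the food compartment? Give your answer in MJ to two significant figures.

In absolute terms T_C = 276.48 K and T_H = 304.15 K, so ΔT = 27.67 K.
The reversible limit is COP_R = T_C/ΔT = 9.993, so W_min = Q_C/COP = Q_C·ΔT/T_C.
W_min = 37.50 × 27.67/276.48 = 3.752 MJ.

3.8 MJ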